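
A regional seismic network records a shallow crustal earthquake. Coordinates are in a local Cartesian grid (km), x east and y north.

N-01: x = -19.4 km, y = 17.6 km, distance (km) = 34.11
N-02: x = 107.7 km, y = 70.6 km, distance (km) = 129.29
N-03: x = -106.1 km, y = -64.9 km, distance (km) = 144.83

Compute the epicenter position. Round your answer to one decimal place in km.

(-20.2, 51.7)

Circle about each station: (x + 19.4)² + (y − 17.6)² = 34.11²; (x − 107.7)² + (y − 70.6)² = 129.29²; (x + 106.1)² + (y + 64.9)² = 144.83².
Subtracting the N-01 equation from the N-02 and N-03 equations removes the quadratic terms:
254.2 x + 106.0 y = 345.12
-173.4 x − 165.0 y = -5029.14
Solving the 2×2 system: x ≈ -20.2, y ≈ 51.7 km.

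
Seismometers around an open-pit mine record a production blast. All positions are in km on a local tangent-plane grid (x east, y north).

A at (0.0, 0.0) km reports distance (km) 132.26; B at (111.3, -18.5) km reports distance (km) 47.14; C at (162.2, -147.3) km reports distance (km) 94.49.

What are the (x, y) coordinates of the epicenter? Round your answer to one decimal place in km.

114.9 km east, -65.5 km north

Circle about each station: x² + y² = 132.26²; (x − 111.3)² + (y + 18.5)² = 47.14²; (x − 162.2)² + (y + 147.3)² = 94.49².
Subtracting pairs of circle equations eliminates x²+y² and gives linear equations (the radical axes):
222.6 x − 37.0 y = 28000.47
324.4 x − 294.6 y = 56570.48
Solving the 2×2 system: x ≈ 114.9, y ≈ -65.5 km.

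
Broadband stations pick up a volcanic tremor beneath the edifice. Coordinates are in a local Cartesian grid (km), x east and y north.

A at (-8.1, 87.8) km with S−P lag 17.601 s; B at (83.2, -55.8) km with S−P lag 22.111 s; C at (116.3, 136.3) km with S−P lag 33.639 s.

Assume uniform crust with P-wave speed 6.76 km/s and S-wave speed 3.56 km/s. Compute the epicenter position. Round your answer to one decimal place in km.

(-79.9, -23.4)

Distance from S−P lag: d = Δt · v_P v_S / (v_P − v_S) = Δt · (6.76·3.56)/(6.76−3.56) ≈ 7.5205·Δt.
So d_A = 132.37, d_B = 166.29, d_C = 252.98 km.
Circle about each station: (x + 8.1)² + (y − 87.8)² = 132.37²; (x − 83.2)² + (y + 55.8)² = 166.29²; (x − 116.3)² + (y − 136.3)² = 252.98².
Subtracting the A equation from the B and C equations removes the quadratic terms:
182.6 x − 287.2 y = -7869.12
248.8 x + 97.0 y = -22148.13
Solving the 2×2 system: x ≈ -79.9, y ≈ -23.4 km.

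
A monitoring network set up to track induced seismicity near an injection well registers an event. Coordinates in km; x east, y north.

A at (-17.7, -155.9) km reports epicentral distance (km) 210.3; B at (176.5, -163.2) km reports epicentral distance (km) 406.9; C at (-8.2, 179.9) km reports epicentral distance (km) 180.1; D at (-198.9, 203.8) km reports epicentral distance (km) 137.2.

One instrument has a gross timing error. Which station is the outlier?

Solve using three stations at a time. Using B, C, D (subtract circle equations pairwise → linear system) gives (x, y) ≈ (-154.0, 74.2).
Distances from that point to each station vs reported:
  A: calculated 267.4 vs reported 210.3 → residual 57.1 km
  B: calculated 406.9 vs reported 406.9 → residual 0.0 km
  C: calculated 180.1 vs reported 180.1 → residual 0.0 km
  D: calculated 137.2 vs reported 137.2 → residual 0.0 km
B, C, D are mutually consistent (residuals ≈ 0); A is off by 57.1 km.

A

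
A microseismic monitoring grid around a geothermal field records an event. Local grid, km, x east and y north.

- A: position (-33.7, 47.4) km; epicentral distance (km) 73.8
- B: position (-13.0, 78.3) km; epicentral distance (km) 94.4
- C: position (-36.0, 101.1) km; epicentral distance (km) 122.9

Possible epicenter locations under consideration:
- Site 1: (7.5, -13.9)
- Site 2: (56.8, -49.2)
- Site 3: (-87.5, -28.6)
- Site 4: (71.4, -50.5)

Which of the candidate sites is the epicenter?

Site 1

For each candidate, compare |candidate − station| to the reported distance:
Site 1: residuals A 0.1, B 0.1, C 0.1 → max 0.1 km
Site 2: residuals A 58.6, B 51.0, C 53.7 → max 58.6 km
Site 3: residuals A 19.3, B 35.9, C 16.7 → max 35.9 km
Site 4: residuals A 69.8, B 59.6, C 62.9 → max 69.8 km
Only Site 1 has all residuals ≈ 0.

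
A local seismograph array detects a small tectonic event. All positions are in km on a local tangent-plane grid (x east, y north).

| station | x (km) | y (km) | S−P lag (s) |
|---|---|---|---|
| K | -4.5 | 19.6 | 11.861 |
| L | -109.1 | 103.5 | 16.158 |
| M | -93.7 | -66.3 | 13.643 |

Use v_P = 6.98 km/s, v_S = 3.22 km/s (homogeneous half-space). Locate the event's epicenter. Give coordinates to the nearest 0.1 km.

Distance from S−P lag: d = Δt · v_P v_S / (v_P − v_S) = Δt · (6.98·3.22)/(6.98−3.22) ≈ 5.9776·Δt.
So d_K = 70.90, d_L = 96.59, d_M = 81.55 km.
Circle about each station: (x + 4.5)² + (y − 19.6)² = 70.90²; (x + 109.1)² + (y − 103.5)² = 96.59²; (x + 93.7)² + (y + 66.3)² = 81.55².
Subtracting the K equation from the L and M equations removes the quadratic terms:
-209.2 x + 167.8 y = 17907.83
-178.4 x − 171.8 y = 11147.38
Solving the 2×2 system: x ≈ -75.1, y ≈ 13.1 km.

(-75.1, 13.1)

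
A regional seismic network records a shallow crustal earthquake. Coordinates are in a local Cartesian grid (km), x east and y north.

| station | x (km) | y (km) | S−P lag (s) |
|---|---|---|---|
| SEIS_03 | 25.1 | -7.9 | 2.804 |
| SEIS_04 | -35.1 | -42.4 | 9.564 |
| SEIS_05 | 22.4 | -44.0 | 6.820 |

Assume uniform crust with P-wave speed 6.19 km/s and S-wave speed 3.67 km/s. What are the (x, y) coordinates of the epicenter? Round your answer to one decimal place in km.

Distance from S−P lag: d = Δt · v_P v_S / (v_P − v_S) = Δt · (6.19·3.67)/(6.19−3.67) ≈ 9.0148·Δt.
So d_SEIS_03 = 25.28, d_SEIS_04 = 86.22, d_SEIS_05 = 61.48 km.
Circle about each station: (x − 25.1)² + (y + 7.9)² = 25.28²; (x + 35.1)² + (y + 42.4)² = 86.22²; (x − 22.4)² + (y + 44.0)² = 61.48².
Subtracting pairs of circle equations eliminates x²+y² and gives linear equations (the radical axes):
-120.4 x − 69.0 y = -4457.46
-5.4 x − 72.2 y = -1395.37
Solving the 2×2 system: x ≈ 27.1, y ≈ 17.3 km.

x ≈ 27.1 km, y ≈ 17.3 km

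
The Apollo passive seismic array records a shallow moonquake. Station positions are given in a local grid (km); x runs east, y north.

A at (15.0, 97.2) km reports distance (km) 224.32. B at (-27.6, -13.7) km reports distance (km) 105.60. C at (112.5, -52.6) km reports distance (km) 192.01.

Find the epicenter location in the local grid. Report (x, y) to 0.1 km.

Circle about each station: (x − 15.0)² + (y − 97.2)² = 224.32²; (x + 27.6)² + (y + 13.7)² = 105.60²; (x − 112.5)² + (y + 52.6)² = 192.01².
Subtracting the A equation from the B and C equations removes the quadratic terms:
-85.2 x − 221.8 y = 30444.71
195.0 x − 299.6 y = 19201.79
Solving the 2×2 system: x ≈ -70.7, y ≈ -110.1 km.
Check against A (with the unrounded x, y): √((x − 15.0)²+(y − 97.2)²) = 224.32 ≈ 224.32 km. ✓

-70.7 km east, -110.1 km north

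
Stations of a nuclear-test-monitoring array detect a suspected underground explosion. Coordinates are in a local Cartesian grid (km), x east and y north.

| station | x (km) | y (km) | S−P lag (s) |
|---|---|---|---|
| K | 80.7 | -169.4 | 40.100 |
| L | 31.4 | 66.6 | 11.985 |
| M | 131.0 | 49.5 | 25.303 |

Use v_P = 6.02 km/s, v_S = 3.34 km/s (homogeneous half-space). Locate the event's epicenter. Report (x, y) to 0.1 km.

x ≈ -51.8 km, y ≈ 100.7 km

Distance from S−P lag: d = Δt · v_P v_S / (v_P − v_S) = Δt · (6.02·3.34)/(6.02−3.34) ≈ 7.5025·Δt.
So d_K = 300.85, d_L = 89.92, d_M = 189.84 km.
Circle about each station: (x − 80.7)² + (y + 169.4)² = 300.85²; (x − 31.4)² + (y − 66.6)² = 89.92²; (x − 131.0)² + (y − 49.5)² = 189.84².
Subtracting the K equation from the L and M equations removes the quadratic terms:
-98.6 x + 472.0 y = 52637.79
100.6 x + 437.8 y = 38873.90
Solving the 2×2 system: x ≈ -51.8, y ≈ 100.7 km.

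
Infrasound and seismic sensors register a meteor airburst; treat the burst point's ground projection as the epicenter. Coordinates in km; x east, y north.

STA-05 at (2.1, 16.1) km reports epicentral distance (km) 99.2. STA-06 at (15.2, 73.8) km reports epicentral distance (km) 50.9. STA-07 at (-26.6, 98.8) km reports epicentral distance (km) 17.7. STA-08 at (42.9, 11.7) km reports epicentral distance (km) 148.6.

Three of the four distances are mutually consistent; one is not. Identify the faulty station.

Solve using three stations at a time. Using STA-05, STA-06, STA-07 (subtract circle equations pairwise → linear system) gives (x, y) ≈ (-16.7, 113.5).
Distances from that point to each station vs reported:
  STA-05: calculated 99.2 vs reported 99.2 → residual 0.0 km
  STA-06: calculated 50.9 vs reported 50.9 → residual 0.0 km
  STA-07: calculated 17.8 vs reported 17.7 → residual 0.1 km
  STA-08: calculated 118.0 vs reported 148.6 → residual 30.6 km
STA-05, STA-06, STA-07 are mutually consistent (residuals ≈ 0); STA-08 is off by 30.6 km.

STA-08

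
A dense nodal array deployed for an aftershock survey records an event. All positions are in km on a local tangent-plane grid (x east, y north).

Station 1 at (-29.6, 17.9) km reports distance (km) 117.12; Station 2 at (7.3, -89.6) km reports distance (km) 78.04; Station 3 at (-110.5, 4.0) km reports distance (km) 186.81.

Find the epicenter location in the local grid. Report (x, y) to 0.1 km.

(70.2, -43.4)

Circle about each station: (x + 29.6)² + (y − 17.9)² = 117.12²; (x − 7.3)² + (y + 89.6)² = 78.04²; (x + 110.5)² + (y − 4.0)² = 186.81².
Subtracting the Station 1 equation from the Station 2 and Station 3 equations removes the quadratic terms:
73.8 x − 215.0 y = 14511.73
-161.8 x − 27.8 y = -10151.20
Solving the 2×2 system: x ≈ 70.2, y ≈ -43.4 km.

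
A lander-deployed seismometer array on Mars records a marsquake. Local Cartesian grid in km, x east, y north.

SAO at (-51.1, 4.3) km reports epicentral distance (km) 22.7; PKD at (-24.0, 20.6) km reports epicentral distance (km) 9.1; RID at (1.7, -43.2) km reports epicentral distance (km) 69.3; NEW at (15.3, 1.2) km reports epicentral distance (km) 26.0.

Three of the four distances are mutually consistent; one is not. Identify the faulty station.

Solve using three stations at a time. Using SAO, PKD, RID (subtract circle equations pairwise → linear system) gives (x, y) ≈ (-32.4, 17.1).
Distances from that point to each station vs reported:
  SAO: calculated 22.7 vs reported 22.7 → residual 0.0 km
  PKD: calculated 9.1 vs reported 9.1 → residual 0.0 km
  RID: calculated 69.3 vs reported 69.3 → residual 0.0 km
  NEW: calculated 50.3 vs reported 26.0 → residual 24.3 km
SAO, PKD, RID are mutually consistent (residuals ≈ 0); NEW is off by 24.3 km.

NEW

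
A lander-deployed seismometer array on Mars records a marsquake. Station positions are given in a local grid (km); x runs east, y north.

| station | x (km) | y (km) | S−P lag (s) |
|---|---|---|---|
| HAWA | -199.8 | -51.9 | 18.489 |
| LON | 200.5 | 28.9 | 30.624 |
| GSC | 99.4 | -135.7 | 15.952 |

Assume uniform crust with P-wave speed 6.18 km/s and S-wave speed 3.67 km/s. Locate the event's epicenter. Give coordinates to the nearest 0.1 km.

Distance from S−P lag: d = Δt · v_P v_S / (v_P − v_S) = Δt · (6.18·3.67)/(6.18−3.67) ≈ 9.0361·Δt.
So d_HAWA = 167.07, d_LON = 276.72, d_GSC = 144.14 km.
Circle about each station: (x + 199.8)² + (y + 51.9)² = 167.07²; (x − 200.5)² + (y − 28.9)² = 276.72²; (x − 99.4)² + (y + 135.7)² = 144.14².
Subtracting pairs of circle equations eliminates x²+y² and gives linear equations (the radical axes):
800.6 x + 161.6 y = -50239.76
598.4 x − 167.6 y = -7182.75
Solving the 2×2 system: x ≈ -41.5, y ≈ -105.3 km.

(-41.5, -105.3)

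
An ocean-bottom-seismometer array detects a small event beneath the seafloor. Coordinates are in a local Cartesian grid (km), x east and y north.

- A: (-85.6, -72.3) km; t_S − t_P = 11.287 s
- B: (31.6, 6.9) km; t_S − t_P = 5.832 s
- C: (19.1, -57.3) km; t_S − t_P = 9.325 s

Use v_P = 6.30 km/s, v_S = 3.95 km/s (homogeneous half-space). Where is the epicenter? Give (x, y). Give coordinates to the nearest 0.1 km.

Distance from S−P lag: d = Δt · v_P v_S / (v_P − v_S) = Δt · (6.30·3.95)/(6.30−3.95) ≈ 10.5894·Δt.
So d_A = 119.52, d_B = 61.76, d_C = 98.75 km.
Circle about each station: (x + 85.6)² + (y + 72.3)² = 119.52²; (x − 31.6)² + (y − 6.9)² = 61.76²; (x − 19.1)² + (y + 57.3)² = 98.75².
Subtracting the A equation from the B and C equations removes the quadratic terms:
234.4 x + 158.4 y = -1037.75
209.4 x + 30.0 y = -4373.08
Solving the 2×2 system: x ≈ -25.3, y ≈ 30.9 km.
Check against A (with the unrounded x, y): √((x + 85.6)²+(y + 72.3)²) = 119.52 ≈ 119.52 km. ✓

-25.3 km east, 30.9 km north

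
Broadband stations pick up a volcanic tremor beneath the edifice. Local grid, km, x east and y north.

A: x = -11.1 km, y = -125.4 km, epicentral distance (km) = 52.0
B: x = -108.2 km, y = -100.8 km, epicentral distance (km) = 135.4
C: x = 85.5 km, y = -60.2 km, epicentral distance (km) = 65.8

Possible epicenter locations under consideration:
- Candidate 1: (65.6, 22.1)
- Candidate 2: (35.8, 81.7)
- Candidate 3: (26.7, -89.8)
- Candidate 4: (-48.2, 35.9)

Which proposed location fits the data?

For each candidate, compare |candidate − station| to the reported distance:
Candidate 1: residuals A 114.3, B 77.5, C 18.9 → max 114.3 km
Candidate 2: residuals A 160.3, B 97.1, C 84.6 → max 160.3 km
Candidate 3: residuals A 0.1, B 0.1, C 0.0 → max 0.1 km
Candidate 4: residuals A 113.5, B 13.9, C 98.9 → max 113.5 km
Only Candidate 3 has all residuals ≈ 0.

Candidate 3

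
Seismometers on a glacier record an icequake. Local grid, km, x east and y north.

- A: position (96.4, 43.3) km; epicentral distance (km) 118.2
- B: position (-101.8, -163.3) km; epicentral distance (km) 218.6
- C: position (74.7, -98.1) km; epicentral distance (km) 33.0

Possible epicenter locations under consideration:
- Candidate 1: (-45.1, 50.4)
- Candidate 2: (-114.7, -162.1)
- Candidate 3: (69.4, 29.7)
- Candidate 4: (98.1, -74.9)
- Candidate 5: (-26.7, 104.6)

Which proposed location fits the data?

For each candidate, compare |candidate − station| to the reported distance:
Candidate 1: residuals A 23.5, B 2.5, C 157.8 → max 157.8 km
Candidate 2: residuals A 176.3, B 205.6, C 166.9 → max 205.6 km
Candidate 3: residuals A 88.0, B 39.4, C 94.9 → max 94.9 km
Candidate 4: residuals A 0.0, B 0.0, C 0.0 → max 0.0 km
Candidate 5: residuals A 19.3, B 59.6, C 193.6 → max 193.6 km
Only Candidate 4 has all residuals ≈ 0.

Candidate 4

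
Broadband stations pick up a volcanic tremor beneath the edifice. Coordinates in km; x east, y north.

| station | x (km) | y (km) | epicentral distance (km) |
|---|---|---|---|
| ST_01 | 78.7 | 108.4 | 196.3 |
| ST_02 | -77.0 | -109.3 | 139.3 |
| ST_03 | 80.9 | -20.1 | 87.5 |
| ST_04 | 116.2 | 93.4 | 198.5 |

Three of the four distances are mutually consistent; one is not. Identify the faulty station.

Solve using three stations at a time. Using ST_01, ST_03, ST_04 (subtract circle equations pairwise → linear system) gives (x, y) ≈ (14.7, -77.1).
Distances from that point to each station vs reported:
  ST_01: calculated 196.3 vs reported 196.3 → residual 0.0 km
  ST_02: calculated 97.2 vs reported 139.3 → residual 42.1 km
  ST_03: calculated 87.4 vs reported 87.5 → residual 0.1 km
  ST_04: calculated 198.5 vs reported 198.5 → residual 0.0 km
ST_01, ST_03, ST_04 are mutually consistent (residuals ≈ 0); ST_02 is off by 42.1 km.

ST_02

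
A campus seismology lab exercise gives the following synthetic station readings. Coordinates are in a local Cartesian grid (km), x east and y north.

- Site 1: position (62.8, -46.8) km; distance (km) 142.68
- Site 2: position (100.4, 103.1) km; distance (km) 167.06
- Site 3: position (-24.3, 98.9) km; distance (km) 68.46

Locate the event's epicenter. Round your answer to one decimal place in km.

Circle about each station: (x − 62.8)² + (y + 46.8)² = 142.68²; (x − 100.4)² + (y − 103.1)² = 167.06²; (x + 24.3)² + (y − 98.9)² = 68.46².
Subtracting pairs of circle equations eliminates x²+y² and gives linear equations (the radical axes):
75.2 x + 299.8 y = 7024.23
-174.2 x + 291.4 y = 19908.43
Solving the 2×2 system: x ≈ -52.9, y ≈ 36.7 km.
Check against Site 1 (with the unrounded x, y): √((x − 62.8)²+(y + 46.8)²) = 142.68 ≈ 142.68 km. ✓

-52.9 km east, 36.7 km north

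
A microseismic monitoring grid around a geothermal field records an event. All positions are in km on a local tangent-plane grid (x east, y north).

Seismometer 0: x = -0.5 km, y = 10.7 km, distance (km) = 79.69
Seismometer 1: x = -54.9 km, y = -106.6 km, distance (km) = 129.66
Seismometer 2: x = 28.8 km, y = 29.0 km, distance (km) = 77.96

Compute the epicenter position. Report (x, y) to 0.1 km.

Circle about each station: (x + 0.5)² + (y − 10.7)² = 79.69²; (x + 54.9)² + (y + 106.6)² = 129.66²; (x − 28.8)² + (y − 29.0)² = 77.96².
Subtracting the Seismometer 0 equation from the Seismometer 1 and Seismometer 2 equations removes the quadratic terms:
-108.8 x − 234.6 y = 3801.61
58.6 x + 36.6 y = 1828.43
Solving the 2×2 system: x ≈ 58.2, y ≈ -43.2 km.

58.2 km east, -43.2 km north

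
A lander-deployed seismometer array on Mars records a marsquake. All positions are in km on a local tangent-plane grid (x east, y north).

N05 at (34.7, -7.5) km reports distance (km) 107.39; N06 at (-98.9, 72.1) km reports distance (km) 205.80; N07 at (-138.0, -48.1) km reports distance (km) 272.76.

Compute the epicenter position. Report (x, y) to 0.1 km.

Circle about each station: (x − 34.7)² + (y + 7.5)² = 107.39²; (x + 98.9)² + (y − 72.1)² = 205.80²; (x + 138.0)² + (y + 48.1)² = 272.76².
Subtracting pairs of circle equations eliminates x²+y² and gives linear equations (the radical axes):
-267.2 x + 159.2 y = -17101.75
-345.4 x − 81.2 y = -42768.14
Solving the 2×2 system: x ≈ 106.9, y ≈ 72.0 km.

(106.9, 72.0)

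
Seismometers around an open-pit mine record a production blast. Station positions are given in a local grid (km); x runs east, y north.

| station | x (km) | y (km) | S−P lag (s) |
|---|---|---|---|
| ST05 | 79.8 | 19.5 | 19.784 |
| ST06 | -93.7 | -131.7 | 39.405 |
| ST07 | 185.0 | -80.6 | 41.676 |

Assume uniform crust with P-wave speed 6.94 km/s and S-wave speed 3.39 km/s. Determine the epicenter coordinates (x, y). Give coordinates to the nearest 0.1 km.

Distance from S−P lag: d = Δt · v_P v_S / (v_P − v_S) = Δt · (6.94·3.39)/(6.94−3.39) ≈ 6.6272·Δt.
So d_ST05 = 131.11, d_ST06 = 261.15, d_ST07 = 276.20 km.
Circle about each station: (x − 79.8)² + (y − 19.5)² = 131.11²; (x + 93.7)² + (y + 131.7)² = 261.15²; (x − 185.0)² + (y + 80.6)² = 276.20².
Subtracting the ST05 equation from the ST06 and ST07 equations removes the quadratic terms:
-347.0 x − 302.4 y = -31633.20
210.4 x − 200.2 y = -25123.54
Solving the 2×2 system: x ≈ -9.5, y ≈ 115.5 km.

(-9.5, 115.5)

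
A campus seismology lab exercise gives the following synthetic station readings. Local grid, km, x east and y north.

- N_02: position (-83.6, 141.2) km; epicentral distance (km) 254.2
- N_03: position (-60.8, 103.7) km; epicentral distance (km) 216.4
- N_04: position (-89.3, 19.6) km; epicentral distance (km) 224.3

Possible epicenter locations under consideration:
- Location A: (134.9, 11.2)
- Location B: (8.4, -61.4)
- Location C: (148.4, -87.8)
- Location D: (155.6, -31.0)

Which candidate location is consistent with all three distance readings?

Location A

For each candidate, compare |candidate − station| to the reported distance:
Location A: residuals N_02 0.0, N_03 0.1, N_04 0.1 → max 0.1 km
Location B: residuals N_02 31.7, N_03 37.4, N_04 97.4 → max 97.4 km
Location C: residuals N_02 71.8, N_03 67.2, N_04 36.5 → max 71.8 km
Location D: residuals N_02 40.5, N_03 38.5, N_04 25.8 → max 40.5 km
Only Location A has all residuals ≈ 0.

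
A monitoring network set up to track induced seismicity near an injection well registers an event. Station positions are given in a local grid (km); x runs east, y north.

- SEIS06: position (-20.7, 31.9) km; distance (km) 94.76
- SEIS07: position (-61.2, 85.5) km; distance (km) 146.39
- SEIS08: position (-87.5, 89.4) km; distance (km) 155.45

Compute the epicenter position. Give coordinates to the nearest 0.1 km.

(-44.2, -59.9)

Circle about each station: (x + 20.7)² + (y − 31.9)² = 94.76²; (x + 61.2)² + (y − 85.5)² = 146.39²; (x + 87.5)² + (y − 89.4)² = 155.45².
Subtracting the SEIS06 equation from the SEIS07 and SEIS08 equations removes the quadratic terms:
-81.0 x + 107.2 y = -2840.98
-133.6 x + 115.0 y = -982.73
Solving the 2×2 system: x ≈ -44.2, y ≈ -59.9 km.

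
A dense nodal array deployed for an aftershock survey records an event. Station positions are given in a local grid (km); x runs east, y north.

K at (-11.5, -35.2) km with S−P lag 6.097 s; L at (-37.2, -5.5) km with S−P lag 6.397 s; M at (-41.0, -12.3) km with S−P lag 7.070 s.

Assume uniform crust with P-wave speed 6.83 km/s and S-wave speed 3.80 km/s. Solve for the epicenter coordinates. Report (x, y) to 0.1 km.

Distance from S−P lag: d = Δt · v_P v_S / (v_P − v_S) = Δt · (6.83·3.80)/(6.83−3.80) ≈ 8.5657·Δt.
So d_K = 52.22, d_L = 54.79, d_M = 60.56 km.
Circle about each station: (x + 11.5)² + (y + 35.2)² = 52.22²; (x + 37.2)² + (y + 5.5)² = 54.79²; (x + 41.0)² + (y + 12.3)² = 60.56².
Subtracting the K equation from the L and M equations removes the quadratic terms:
-51.4 x + 59.4 y = -232.22
-59.0 x + 45.8 y = -479.59
Solving the 2×2 system: x ≈ 15.5, y ≈ 9.5 km.
Check against K (with the unrounded x, y): √((x + 11.5)²+(y + 35.2)²) = 52.25 ≈ 52.22 km. ✓

(15.5, 9.5)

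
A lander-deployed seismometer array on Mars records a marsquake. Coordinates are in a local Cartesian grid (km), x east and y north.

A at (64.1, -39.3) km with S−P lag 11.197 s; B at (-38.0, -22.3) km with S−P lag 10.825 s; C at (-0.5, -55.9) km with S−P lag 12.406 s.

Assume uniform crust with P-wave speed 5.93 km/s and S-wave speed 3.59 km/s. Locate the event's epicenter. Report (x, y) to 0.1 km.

Distance from S−P lag: d = Δt · v_P v_S / (v_P − v_S) = Δt · (5.93·3.59)/(5.93−3.59) ≈ 9.0977·Δt.
So d_A = 101.87, d_B = 98.48, d_C = 112.87 km.
Circle about each station: (x − 64.1)² + (y + 39.3)² = 101.87²; (x + 38.0)² + (y + 22.3)² = 98.48²; (x + 0.5)² + (y + 55.9)² = 112.87².
Subtracting the A equation from the B and C equations removes the quadratic terms:
-204.2 x + 34.0 y = -3032.82
-129.2 x − 33.2 y = -4890.38
Solving the 2×2 system: x ≈ 23.9, y ≈ 54.3 km.
Check against A (with the unrounded x, y): √((x − 64.1)²+(y + 39.3)²) = 101.88 ≈ 101.87 km. ✓

x ≈ 23.9 km, y ≈ 54.3 km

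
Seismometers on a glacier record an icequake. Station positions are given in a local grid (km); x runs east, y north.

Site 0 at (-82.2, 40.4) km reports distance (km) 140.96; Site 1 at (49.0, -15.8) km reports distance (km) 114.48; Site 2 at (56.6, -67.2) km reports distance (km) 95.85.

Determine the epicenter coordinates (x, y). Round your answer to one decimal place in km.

Circle about each station: (x + 82.2)² + (y − 40.4)² = 140.96²; (x − 49.0)² + (y + 15.8)² = 114.48²; (x − 56.6)² + (y + 67.2)² = 95.85².
Subtracting pairs of circle equations eliminates x²+y² and gives linear equations (the radical axes):
262.4 x − 112.4 y = 1025.69
277.6 x − 215.2 y = 10012.90
Solving the 2×2 system: x ≈ -35.8, y ≈ -92.7 km.

(-35.8, -92.7)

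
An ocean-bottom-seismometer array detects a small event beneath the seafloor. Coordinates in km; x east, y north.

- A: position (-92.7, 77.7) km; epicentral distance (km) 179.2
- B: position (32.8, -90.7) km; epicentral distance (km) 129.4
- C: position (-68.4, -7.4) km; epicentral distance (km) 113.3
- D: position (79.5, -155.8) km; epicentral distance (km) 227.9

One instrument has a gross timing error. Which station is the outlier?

Solve using three stations at a time. Using A, C, D (subtract circle equations pairwise → linear system) gives (x, y) ≈ (-140.2, -95.1).
Distances from that point to each station vs reported:
  A: calculated 179.3 vs reported 179.2 → residual 0.1 km
  B: calculated 173.1 vs reported 129.4 → residual 43.7 km
  C: calculated 113.4 vs reported 113.3 → residual 0.1 km
  D: calculated 227.9 vs reported 227.9 → residual 0.0 km
A, C, D are mutually consistent (residuals ≈ 0); B is off by 43.7 km.

B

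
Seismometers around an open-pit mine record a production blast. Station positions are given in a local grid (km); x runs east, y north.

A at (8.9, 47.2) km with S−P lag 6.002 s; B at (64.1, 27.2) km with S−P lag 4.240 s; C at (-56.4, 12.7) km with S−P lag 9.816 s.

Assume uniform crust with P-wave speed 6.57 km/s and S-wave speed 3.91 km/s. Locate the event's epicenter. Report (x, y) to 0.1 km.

Distance from S−P lag: d = Δt · v_P v_S / (v_P − v_S) = Δt · (6.57·3.91)/(6.57−3.91) ≈ 9.6574·Δt.
So d_A = 57.96, d_B = 40.95, d_C = 94.80 km.
Circle about each station: (x − 8.9)² + (y − 47.2)² = 57.96²; (x − 64.1)² + (y − 27.2)² = 40.95²; (x + 56.4)² + (y − 12.7)² = 94.80².
Subtracting pairs of circle equations eliminates x²+y² and gives linear equations (the radical axes):
110.4 x − 40.0 y = 4224.06
-130.6 x − 69.0 y = -4592.48
Solving the 2×2 system: x ≈ 37.0, y ≈ -3.5 km.
Check against A (with the unrounded x, y): √((x − 8.9)²+(y − 47.2)²) = 57.95 ≈ 57.96 km. ✓

(37.0, -3.5)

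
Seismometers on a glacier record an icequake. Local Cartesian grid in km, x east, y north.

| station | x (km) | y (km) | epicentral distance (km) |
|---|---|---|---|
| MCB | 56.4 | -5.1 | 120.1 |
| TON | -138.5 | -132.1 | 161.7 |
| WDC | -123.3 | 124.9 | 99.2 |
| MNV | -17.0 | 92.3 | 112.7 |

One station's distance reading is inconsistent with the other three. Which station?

MCB

Solve using three stations at a time. Using TON, WDC, MNV (subtract circle equations pairwise → linear system) gives (x, y) ≈ (-108.7, 26.8).
Distances from that point to each station vs reported:
  MCB: calculated 168.1 vs reported 120.1 → residual 48.0 km
  TON: calculated 161.7 vs reported 161.7 → residual 0.0 km
  WDC: calculated 99.2 vs reported 99.2 → residual 0.0 km
  MNV: calculated 112.7 vs reported 112.7 → residual 0.0 km
TON, WDC, MNV are mutually consistent (residuals ≈ 0); MCB is off by 48.0 km.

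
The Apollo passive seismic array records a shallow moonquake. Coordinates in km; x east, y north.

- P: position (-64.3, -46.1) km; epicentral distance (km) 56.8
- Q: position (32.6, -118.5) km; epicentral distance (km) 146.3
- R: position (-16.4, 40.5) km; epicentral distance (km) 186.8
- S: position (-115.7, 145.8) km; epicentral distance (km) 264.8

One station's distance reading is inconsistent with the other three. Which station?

Solve using three stations at a time. Using Q, R, S (subtract circle equations pairwise → linear system) gives (x, y) ≈ (-113.6, -118.9).
Distances from that point to each station vs reported:
  P: calculated 87.9 vs reported 56.8 → residual 31.1 km
  Q: calculated 146.2 vs reported 146.3 → residual 0.1 km
  R: calculated 186.7 vs reported 186.8 → residual 0.1 km
  S: calculated 264.7 vs reported 264.8 → residual 0.1 km
Q, R, S are mutually consistent (residuals ≈ 0); P is off by 31.1 km.

P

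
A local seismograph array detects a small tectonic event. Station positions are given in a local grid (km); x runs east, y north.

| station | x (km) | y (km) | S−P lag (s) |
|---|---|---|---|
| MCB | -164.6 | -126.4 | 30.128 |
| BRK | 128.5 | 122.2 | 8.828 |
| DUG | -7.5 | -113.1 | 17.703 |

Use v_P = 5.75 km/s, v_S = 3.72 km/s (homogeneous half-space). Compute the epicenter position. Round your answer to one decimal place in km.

x ≈ 111.2 km, y ≈ 30.8 km

Distance from S−P lag: d = Δt · v_P v_S / (v_P − v_S) = Δt · (5.75·3.72)/(5.75−3.72) ≈ 10.5369·Δt.
So d_MCB = 317.46, d_BRK = 93.02, d_DUG = 186.54 km.
Circle about each station: (x + 164.6)² + (y + 126.4)² = 317.46²; (x − 128.5)² + (y − 122.2)² = 93.02²; (x + 7.5)² + (y + 113.1)² = 186.54².
Subtracting pairs of circle equations eliminates x²+y² and gives linear equations (the radical axes):
586.2 x + 497.2 y = 80503.10
314.2 x + 26.6 y = 35761.42
Solving the 2×2 system: x ≈ 111.2, y ≈ 30.8 km.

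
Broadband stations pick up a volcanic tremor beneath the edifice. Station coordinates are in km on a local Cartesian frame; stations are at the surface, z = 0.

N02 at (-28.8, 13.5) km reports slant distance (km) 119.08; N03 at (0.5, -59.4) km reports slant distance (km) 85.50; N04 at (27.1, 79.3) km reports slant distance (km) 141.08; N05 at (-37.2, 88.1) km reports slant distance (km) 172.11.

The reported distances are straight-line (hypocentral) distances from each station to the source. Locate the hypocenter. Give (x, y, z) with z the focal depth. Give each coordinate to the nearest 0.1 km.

(53.2, -43.0, 65.3)

Each station gives a sphere (x−x_i)² + (y−y_i)² + z² = d_i² (stations at z=0).
Subtracting the N02 sphere from N03 and N04: z² cancels, leaving linear equations in x and y:
58.6 x − 145.8 y = 9386.72
111.8 x + 131.6 y = 287.69
Solving: x ≈ 53.191, y ≈ -43.002 km (keep extra digits for the depth step; rounded: 53.2, -43.0).
Then from the N02 sphere: z² = 119.08² − (x + 28.8)² − (y − 13.5)² with x = 53.191, y = -43.002, so z ≈ 65.307 ≈ 65.3 km.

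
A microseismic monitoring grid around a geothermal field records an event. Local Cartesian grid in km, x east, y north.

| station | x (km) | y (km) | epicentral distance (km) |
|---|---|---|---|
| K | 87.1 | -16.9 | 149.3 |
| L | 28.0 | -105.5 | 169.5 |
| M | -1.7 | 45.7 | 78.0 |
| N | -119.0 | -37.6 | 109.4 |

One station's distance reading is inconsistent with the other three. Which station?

Solve using three stations at a time. Using K, L, N (subtract circle equations pairwise → linear system) gives (x, y) ≈ (-48.3, 45.8).
Distances from that point to each station vs reported:
  K: calculated 149.2 vs reported 149.3 → residual 0.1 km
  L: calculated 169.4 vs reported 169.5 → residual 0.1 km
  M: calculated 46.6 vs reported 78.0 → residual 31.4 km
  N: calculated 109.3 vs reported 109.4 → residual 0.1 km
K, L, N are mutually consistent (residuals ≈ 0); M is off by 31.4 km.

M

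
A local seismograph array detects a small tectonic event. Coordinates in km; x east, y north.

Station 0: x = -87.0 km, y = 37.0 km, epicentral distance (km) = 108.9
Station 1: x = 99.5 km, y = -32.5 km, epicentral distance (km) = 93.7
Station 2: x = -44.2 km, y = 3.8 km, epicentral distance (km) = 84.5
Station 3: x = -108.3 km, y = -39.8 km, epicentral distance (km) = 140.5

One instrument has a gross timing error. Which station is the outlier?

Station 2

Solve using three stations at a time. Using Station 0, Station 1, Station 3 (subtract circle equations pairwise → linear system) gives (x, y) ≈ (20.1, 17.3).
Distances from that point to each station vs reported:
  Station 0: calculated 108.9 vs reported 108.9 → residual 0.0 km
  Station 1: calculated 93.7 vs reported 93.7 → residual 0.0 km
  Station 2: calculated 65.7 vs reported 84.5 → residual 18.8 km
  Station 3: calculated 140.5 vs reported 140.5 → residual 0.0 km
Station 0, Station 1, Station 3 are mutually consistent (residuals ≈ 0); Station 2 is off by 18.8 km.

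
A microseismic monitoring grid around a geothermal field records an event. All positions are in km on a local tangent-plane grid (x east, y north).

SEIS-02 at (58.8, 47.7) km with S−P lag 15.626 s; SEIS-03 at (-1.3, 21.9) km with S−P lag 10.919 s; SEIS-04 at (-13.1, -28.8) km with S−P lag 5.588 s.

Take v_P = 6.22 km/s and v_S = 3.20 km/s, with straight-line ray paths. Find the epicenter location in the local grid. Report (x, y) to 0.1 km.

(18.8, -47.2)

Distance from S−P lag: d = Δt · v_P v_S / (v_P − v_S) = Δt · (6.22·3.20)/(6.22−3.20) ≈ 6.5907·Δt.
So d_SEIS-02 = 102.99, d_SEIS-03 = 71.96, d_SEIS-04 = 36.83 km.
Circle about each station: (x − 58.8)² + (y − 47.7)² = 102.99²; (x + 1.3)² + (y − 21.9)² = 71.96²; (x + 13.1)² + (y + 28.8)² = 36.83².
Subtracting pairs of circle equations eliminates x²+y² and gives linear equations (the radical axes):
-120.2 x − 51.6 y = 177.27
-143.8 x − 153.0 y = 4518.81
Solving the 2×2 system: x ≈ 18.8, y ≈ -47.2 km.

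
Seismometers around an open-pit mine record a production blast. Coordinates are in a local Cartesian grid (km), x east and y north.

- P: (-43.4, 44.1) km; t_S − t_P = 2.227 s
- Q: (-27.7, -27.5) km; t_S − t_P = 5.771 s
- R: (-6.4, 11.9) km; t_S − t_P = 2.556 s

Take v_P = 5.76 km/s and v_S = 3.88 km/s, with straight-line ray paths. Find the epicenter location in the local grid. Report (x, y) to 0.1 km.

-17.2 km east, 40.3 km north

Distance from S−P lag: d = Δt · v_P v_S / (v_P − v_S) = Δt · (5.76·3.88)/(5.76−3.88) ≈ 11.8877·Δt.
So d_P = 26.47, d_Q = 68.60, d_R = 30.38 km.
Circle about each station: (x + 43.4)² + (y − 44.1)² = 26.47²; (x + 27.7)² + (y + 27.5)² = 68.60²; (x + 6.4)² + (y − 11.9)² = 30.38².
Subtracting pairs of circle equations eliminates x²+y² and gives linear equations (the radical axes):
31.4 x − 143.2 y = -6310.13
74.0 x − 64.4 y = -3868.08
Solving the 2×2 system: x ≈ -17.2, y ≈ 40.3 km.
Check against P (with the unrounded x, y): √((x + 43.4)²+(y − 44.1)²) = 26.47 ≈ 26.47 km. ✓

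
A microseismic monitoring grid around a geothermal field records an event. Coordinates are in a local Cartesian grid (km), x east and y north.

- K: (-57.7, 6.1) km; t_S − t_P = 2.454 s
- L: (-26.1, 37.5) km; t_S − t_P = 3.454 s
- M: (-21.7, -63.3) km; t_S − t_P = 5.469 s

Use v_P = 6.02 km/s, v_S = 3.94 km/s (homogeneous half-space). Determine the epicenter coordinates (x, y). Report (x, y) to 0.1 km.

Distance from S−P lag: d = Δt · v_P v_S / (v_P − v_S) = Δt · (6.02·3.94)/(6.02−3.94) ≈ 11.4033·Δt.
So d_K = 27.98, d_L = 39.39, d_M = 62.36 km.
Circle about each station: (x + 57.7)² + (y − 6.1)² = 27.98²; (x + 26.1)² + (y − 37.5)² = 39.39²; (x + 21.7)² + (y + 63.3)² = 62.36².
Subtracting pairs of circle equations eliminates x²+y² and gives linear equations (the radical axes):
63.2 x + 62.8 y = -2047.73
72.0 x − 138.8 y = -1994.61
Solving the 2×2 system: x ≈ -30.8, y ≈ -1.6 km.

(-30.8, -1.6)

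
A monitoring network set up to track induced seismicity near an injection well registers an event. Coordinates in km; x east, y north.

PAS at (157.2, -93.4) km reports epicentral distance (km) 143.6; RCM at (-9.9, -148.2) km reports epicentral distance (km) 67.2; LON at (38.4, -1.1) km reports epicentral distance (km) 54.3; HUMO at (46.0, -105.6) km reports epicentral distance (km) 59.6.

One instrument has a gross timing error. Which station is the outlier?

Solve using three stations at a time. Using PAS, LON, HUMO (subtract circle equations pairwise → linear system) gives (x, y) ≈ (19.7, -52.1).
Distances from that point to each station vs reported:
  PAS: calculated 143.6 vs reported 143.6 → residual 0.0 km
  RCM: calculated 100.5 vs reported 67.2 → residual 33.3 km
  LON: calculated 54.3 vs reported 54.3 → residual 0.0 km
  HUMO: calculated 59.6 vs reported 59.6 → residual 0.0 km
PAS, LON, HUMO are mutually consistent (residuals ≈ 0); RCM is off by 33.3 km.

RCM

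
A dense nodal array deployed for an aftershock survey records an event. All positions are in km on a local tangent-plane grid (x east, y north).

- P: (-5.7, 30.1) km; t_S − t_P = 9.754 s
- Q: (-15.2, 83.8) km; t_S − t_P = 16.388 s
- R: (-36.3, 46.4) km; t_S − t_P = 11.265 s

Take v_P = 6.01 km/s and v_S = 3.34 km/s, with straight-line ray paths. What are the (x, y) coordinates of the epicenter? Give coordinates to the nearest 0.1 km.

Distance from S−P lag: d = Δt · v_P v_S / (v_P − v_S) = Δt · (6.01·3.34)/(6.01−3.34) ≈ 7.5181·Δt.
So d_P = 73.33, d_Q = 123.21, d_R = 84.69 km.
Circle about each station: (x + 5.7)² + (y − 30.1)² = 73.33²; (x + 15.2)² + (y − 83.8)² = 123.21²; (x + 36.3)² + (y − 46.4)² = 84.69².
Subtracting pairs of circle equations eliminates x²+y² and gives linear equations (the radical axes):
-19.0 x + 107.4 y = -3488.44
-61.2 x + 32.6 y = 737.04
Solving the 2×2 system: x ≈ -32.4, y ≈ -38.2 km.
Check against P (with the unrounded x, y): √((x + 5.7)²+(y − 30.1)²) = 73.34 ≈ 73.33 km. ✓

-32.4 km east, -38.2 km north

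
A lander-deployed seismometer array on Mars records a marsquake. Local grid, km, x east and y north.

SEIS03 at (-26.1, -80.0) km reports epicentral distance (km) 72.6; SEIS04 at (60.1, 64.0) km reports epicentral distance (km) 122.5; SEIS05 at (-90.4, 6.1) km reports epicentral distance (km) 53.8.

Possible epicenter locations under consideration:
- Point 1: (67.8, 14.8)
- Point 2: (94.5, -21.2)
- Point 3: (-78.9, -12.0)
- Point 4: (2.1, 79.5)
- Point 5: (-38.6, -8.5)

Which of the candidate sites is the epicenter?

For each candidate, compare |candidate − station| to the reported distance:
Point 1: residuals SEIS03 60.8, SEIS04 72.7, SEIS05 104.6 → max 104.6 km
Point 2: residuals SEIS03 61.6, SEIS04 30.6, SEIS05 133.1 → max 133.1 km
Point 3: residuals SEIS03 13.5, SEIS04 35.9, SEIS05 32.4 → max 35.9 km
Point 4: residuals SEIS03 89.4, SEIS04 62.5, SEIS05 64.3 → max 89.4 km
Point 5: residuals SEIS03 0.0, SEIS04 0.0, SEIS05 0.0 → max 0.0 km
Only Point 5 has all residuals ≈ 0.

Point 5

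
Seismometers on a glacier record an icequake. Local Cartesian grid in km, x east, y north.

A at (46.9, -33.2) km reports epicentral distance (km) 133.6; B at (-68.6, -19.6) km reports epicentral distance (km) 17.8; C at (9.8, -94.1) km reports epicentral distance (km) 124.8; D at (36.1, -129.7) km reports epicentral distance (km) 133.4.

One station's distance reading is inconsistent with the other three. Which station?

Solve using three stations at a time. Using A, B, C (subtract circle equations pairwise → linear system) gives (x, y) ≈ (-85.2, -13.2).
Distances from that point to each station vs reported:
  A: calculated 133.6 vs reported 133.6 → residual 0.0 km
  B: calculated 17.8 vs reported 17.8 → residual 0.0 km
  C: calculated 124.8 vs reported 124.8 → residual 0.0 km
  D: calculated 168.2 vs reported 133.4 → residual 34.8 km
A, B, C are mutually consistent (residuals ≈ 0); D is off by 34.8 km.

D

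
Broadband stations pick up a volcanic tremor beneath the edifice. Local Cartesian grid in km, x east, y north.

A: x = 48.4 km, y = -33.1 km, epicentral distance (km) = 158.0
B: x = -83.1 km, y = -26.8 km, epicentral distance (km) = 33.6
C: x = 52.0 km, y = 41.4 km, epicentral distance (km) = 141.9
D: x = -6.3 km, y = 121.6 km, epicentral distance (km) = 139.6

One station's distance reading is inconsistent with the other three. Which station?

Solve using three stations at a time. Using B, C, D (subtract circle equations pairwise → linear system) gives (x, y) ≈ (-85.6, 6.7).
Distances from that point to each station vs reported:
  A: calculated 139.8 vs reported 158.0 → residual 18.2 km
  B: calculated 33.6 vs reported 33.6 → residual 0.0 km
  C: calculated 141.9 vs reported 141.9 → residual 0.0 km
  D: calculated 139.6 vs reported 139.6 → residual 0.0 km
B, C, D are mutually consistent (residuals ≈ 0); A is off by 18.2 km.

A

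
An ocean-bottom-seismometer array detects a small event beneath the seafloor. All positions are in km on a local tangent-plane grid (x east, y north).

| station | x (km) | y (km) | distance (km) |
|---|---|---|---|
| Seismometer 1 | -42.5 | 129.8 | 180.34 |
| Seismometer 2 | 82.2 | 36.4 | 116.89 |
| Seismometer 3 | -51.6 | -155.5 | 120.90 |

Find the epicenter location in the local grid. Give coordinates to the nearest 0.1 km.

Circle about each station: (x + 42.5)² + (y − 129.8)² = 180.34²; (x − 82.2)² + (y − 36.4)² = 116.89²; (x + 51.6)² + (y + 155.5)² = 120.90².
Subtracting the Seismometer 1 equation from the Seismometer 2 and Seismometer 3 equations removes the quadratic terms:
249.4 x − 186.8 y = 8286.75
-18.2 x − 570.6 y = 26094.23
Solving the 2×2 system: x ≈ -1.0, y ≈ -45.7 km.

-1.0 km east, -45.7 km north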